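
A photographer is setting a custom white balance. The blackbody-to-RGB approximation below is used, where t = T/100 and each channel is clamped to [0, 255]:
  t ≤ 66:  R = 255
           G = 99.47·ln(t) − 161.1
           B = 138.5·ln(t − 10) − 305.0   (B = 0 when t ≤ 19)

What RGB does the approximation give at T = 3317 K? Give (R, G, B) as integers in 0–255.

t = 3317/100 = 33.17; the t ≤ 66 branch applies.
R = 255 by definition for t ≤ 66.
G = 99.47·ln 33.17 − 161.1 = 99.47·3.5016 − 161.1 = 187.209.
B = 138.5·ln(33.17 − 10) − 305.0 = 138.5·ln 23.17 − 305.0 = 138.5·3.1429 − 305.0 = 130.286.
Rounded: (255, 187, 130).

(255, 187, 130)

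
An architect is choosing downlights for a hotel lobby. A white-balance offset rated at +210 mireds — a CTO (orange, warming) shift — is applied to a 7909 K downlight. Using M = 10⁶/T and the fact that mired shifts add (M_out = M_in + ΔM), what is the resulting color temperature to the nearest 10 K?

M_in = 10⁶/7909 = 126.44 mireds.
M_out = 126.44 + (+210) = 336.44 mireds.
T_out = 10⁶/336.44 = 2972.3 K → 2970 K.

2970 K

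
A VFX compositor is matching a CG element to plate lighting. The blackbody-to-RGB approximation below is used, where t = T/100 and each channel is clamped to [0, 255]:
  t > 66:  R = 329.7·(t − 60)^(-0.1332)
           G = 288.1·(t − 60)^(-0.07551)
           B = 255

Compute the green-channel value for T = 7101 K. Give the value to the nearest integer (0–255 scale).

t = 7101/100 = 71.01; the t > 66 branch applies.
G = 288.1·(71.01 − 60)^(-0.07551) = 288.1·11.01^(-0.07551) = 288.1·0.83432 = 240.369.
Rounded: 240.

240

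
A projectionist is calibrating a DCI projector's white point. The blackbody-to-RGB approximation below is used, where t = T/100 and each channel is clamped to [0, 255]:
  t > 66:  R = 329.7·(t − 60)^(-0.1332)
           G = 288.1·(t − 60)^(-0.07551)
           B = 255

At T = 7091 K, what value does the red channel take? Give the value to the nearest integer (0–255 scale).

t = 7091/100 = 70.91; the t > 66 branch applies.
R = 329.7·(70.91 − 60)^(-0.1332) = 329.7·10.91^(-0.1332) = 329.7·0.72738 = 239.817.
Rounded: 240.

240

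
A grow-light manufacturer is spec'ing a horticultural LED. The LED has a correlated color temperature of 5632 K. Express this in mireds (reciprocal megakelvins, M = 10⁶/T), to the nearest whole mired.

M = 10⁶ / 5632 = 177.557 → 178 mireds.

178 mireds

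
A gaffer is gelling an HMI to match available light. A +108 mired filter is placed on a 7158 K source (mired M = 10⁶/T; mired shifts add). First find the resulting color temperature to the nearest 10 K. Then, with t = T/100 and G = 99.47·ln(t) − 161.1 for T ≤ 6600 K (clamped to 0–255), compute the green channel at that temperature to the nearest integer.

207

M_in = 10⁶/7158 = 139.70; M_out = 139.70 + (+108) = 247.70.
T_out = 10⁶/247.70 = 4037.1 K → 4040 K; t = 40.4.
G = 99.47·ln 40.4 − 161.1 = 99.47·3.6988 − 161.1 = 206.823.
Rounded: 207.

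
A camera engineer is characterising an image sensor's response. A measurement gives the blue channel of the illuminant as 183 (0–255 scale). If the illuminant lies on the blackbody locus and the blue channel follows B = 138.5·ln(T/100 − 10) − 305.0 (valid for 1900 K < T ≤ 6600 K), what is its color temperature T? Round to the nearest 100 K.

ln(t − 10) = (183 + 305.0) / 138.5 = 3.5235.
t − 10 = e^3.5235 = 33.902, so t = 43.902.
T = 100·t = 4390 K → 4400 K to the nearest 100 K.

4400 K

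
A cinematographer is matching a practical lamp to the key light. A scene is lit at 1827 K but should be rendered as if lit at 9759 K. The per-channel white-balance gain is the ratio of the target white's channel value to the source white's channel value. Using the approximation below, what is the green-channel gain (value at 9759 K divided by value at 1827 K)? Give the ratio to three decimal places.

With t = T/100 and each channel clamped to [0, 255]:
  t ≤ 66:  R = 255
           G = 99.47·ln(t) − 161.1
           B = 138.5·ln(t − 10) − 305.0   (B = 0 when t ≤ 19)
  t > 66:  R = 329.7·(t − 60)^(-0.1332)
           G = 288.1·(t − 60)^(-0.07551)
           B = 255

At 1827 K (t = 18.27):
  G = 99.47·ln 18.27 − 161.1 = 99.47·2.9053 − 161.1 = 127.886.
At 9759 K (t = 97.59):
  G = 288.1·(97.59 − 60)^(-0.07551) = 288.1·37.59^(-0.07551) = 288.1·0.76044 = 219.083.
Gain = 219.083 / 127.886 = 1.7131 → 1.713.

1.713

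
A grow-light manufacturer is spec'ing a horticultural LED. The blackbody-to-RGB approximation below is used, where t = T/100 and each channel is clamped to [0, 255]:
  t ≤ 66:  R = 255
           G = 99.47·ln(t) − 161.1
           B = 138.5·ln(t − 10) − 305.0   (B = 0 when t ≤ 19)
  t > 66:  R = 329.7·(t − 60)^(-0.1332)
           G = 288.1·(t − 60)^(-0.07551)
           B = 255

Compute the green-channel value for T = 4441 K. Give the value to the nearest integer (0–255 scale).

t = 4441/100 = 44.41; the t ≤ 66 branch applies.
G = 99.47·ln 44.41 − 161.1 = 99.47·3.7935 − 161.1 = 216.236.
Rounded: 216.

216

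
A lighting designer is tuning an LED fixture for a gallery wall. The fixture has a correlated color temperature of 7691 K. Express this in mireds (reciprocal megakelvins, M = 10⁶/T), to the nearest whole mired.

130 mireds

M = 10⁶ / 7691 = 130.022 → 130 mireds.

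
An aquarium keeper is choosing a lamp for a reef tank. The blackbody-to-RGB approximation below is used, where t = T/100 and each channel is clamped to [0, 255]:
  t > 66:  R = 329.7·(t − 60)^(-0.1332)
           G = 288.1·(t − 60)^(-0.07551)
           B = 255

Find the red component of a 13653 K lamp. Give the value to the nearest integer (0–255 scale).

t = 13653/100 = 136.53; the t > 66 branch applies.
R = 329.7·(136.53 − 60)^(-0.1332) = 329.7·76.53^(-0.1332) = 329.7·0.56114 = 185.009.
Rounded: 185.

185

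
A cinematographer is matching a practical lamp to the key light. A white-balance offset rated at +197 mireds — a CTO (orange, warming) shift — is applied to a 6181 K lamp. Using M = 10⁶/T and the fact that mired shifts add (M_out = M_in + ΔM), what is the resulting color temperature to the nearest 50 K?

2800 K

M_in = 10⁶/6181 = 161.79 mireds.
M_out = 161.79 + (+197) = 358.79 mireds.
T_out = 10⁶/358.79 = 2787.2 K → 2800 K.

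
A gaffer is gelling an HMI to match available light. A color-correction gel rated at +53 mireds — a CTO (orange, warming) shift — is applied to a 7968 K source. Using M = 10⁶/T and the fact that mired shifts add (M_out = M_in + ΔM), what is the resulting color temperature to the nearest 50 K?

5600 K

M_in = 10⁶/7968 = 125.50 mireds.
M_out = 125.50 + (+53) = 178.50 mireds.
T_out = 10⁶/178.50 = 5602.2 K → 5600 K.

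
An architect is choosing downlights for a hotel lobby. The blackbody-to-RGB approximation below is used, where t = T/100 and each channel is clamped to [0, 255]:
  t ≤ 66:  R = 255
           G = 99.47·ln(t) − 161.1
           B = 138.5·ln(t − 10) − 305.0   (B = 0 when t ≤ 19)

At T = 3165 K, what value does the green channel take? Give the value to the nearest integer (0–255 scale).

t = 3165/100 = 31.65; the t ≤ 66 branch applies.
G = 99.47·ln 31.65 − 161.1 = 99.47·3.4547 − 161.1 = 182.543.
Rounded: 183.

183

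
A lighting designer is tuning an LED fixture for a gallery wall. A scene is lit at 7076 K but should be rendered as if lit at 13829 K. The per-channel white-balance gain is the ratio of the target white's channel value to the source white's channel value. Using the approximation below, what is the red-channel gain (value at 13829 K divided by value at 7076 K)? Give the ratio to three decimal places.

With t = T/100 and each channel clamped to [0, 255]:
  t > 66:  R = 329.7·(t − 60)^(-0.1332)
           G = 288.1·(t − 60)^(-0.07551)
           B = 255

0.768

At 7076 K (t = 70.76):
  R = 329.7·(70.76 − 60)^(-0.1332) = 329.7·10.76^(-0.1332) = 329.7·0.72872 = 240.260.
At 13829 K (t = 138.29):
  R = 329.7·(138.29 − 60)^(-0.1332) = 329.7·78.29^(-0.1332) = 329.7·0.55945 = 184.449.
Gain = 184.449 / 240.260 = 0.7677 → 0.768.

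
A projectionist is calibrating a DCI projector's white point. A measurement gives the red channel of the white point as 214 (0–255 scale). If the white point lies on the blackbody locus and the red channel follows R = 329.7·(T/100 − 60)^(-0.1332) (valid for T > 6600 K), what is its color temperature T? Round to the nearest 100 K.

(t − 60)^(-0.1332) = 214/329.7 = 0.64907.
t − 60 = 0.64907^(1/-0.1332) = 0.64907^(-7.508) = 25.657, so t = 85.657.
T = 100·t = 8566 K → 8600 K to the nearest 100 K.

8600 K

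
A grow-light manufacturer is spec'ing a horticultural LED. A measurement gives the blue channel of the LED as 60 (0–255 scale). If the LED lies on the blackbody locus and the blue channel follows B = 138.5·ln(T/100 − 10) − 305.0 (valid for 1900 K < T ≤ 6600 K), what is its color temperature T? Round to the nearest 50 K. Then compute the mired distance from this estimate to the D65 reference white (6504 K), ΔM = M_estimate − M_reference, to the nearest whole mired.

ln(t − 10) = (60 + 305.0) / 138.5 = 2.6354.
t − 10 = e^2.6354 = 13.949, so t = 23.949.
T = 100·t = 2395 K → 2400 K to the nearest 50 K.
M_estimate = 10⁶/2400 = 416.67; M_reference = 10⁶/6504 = 153.75.
ΔM = 416.67 − 153.75 = 262.92 → +263 mireds.

+263 mireds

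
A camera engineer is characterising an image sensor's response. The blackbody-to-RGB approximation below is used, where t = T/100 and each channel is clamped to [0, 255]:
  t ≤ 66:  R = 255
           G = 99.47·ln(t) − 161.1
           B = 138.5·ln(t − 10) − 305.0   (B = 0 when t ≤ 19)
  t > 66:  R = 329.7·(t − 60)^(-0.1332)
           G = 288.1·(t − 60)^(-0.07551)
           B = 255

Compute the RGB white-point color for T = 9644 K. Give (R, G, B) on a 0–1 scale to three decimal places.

(0.801, 0.861, 1.000)

t = 9644/100 = 96.44; the t > 66 branch applies.
R = 329.7·(96.44 − 60)^(-0.1332) = 329.7·36.44^(-0.1332) = 329.7·0.61944 = 204.229.
G = 288.1·(96.44 − 60)^(-0.07551) = 288.1·36.44^(-0.07551) = 288.1·0.76223 = 219.598.
B = 255 by definition for t > 66.
Dividing each by 255: (0.8009, 0.8612, 1.0000) → (0.801, 0.861, 1.000).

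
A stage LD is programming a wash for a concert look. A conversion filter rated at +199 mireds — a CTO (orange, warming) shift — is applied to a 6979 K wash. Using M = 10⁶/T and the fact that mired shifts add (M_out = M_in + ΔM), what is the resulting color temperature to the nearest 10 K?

2920 K

M_in = 10⁶/6979 = 143.29 mireds.
M_out = 143.29 + (+199) = 342.29 mireds.
T_out = 10⁶/342.29 = 2921.5 K → 2920 K.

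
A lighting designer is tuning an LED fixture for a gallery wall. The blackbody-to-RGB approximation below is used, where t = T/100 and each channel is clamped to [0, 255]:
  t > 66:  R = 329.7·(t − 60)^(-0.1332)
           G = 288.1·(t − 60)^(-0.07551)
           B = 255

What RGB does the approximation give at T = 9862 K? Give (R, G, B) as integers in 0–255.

(203, 219, 255)

t = 9862/100 = 98.62; the t > 66 branch applies.
R = 329.7·(98.62 − 60)^(-0.1332) = 329.7·38.62^(-0.1332) = 329.7·0.61466 = 202.654.
G = 288.1·(98.62 − 60)^(-0.07551) = 288.1·38.62^(-0.07551) = 288.1·0.75889 = 218.637.
B = 255 by definition for t > 66.
Rounded: (203, 219, 255).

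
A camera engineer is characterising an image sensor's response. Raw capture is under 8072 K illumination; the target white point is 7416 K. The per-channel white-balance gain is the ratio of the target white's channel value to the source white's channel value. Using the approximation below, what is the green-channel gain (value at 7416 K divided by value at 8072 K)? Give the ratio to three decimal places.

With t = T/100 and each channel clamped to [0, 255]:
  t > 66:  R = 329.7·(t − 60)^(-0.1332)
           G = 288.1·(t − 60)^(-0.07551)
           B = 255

1.029

At 8072 K (t = 80.72):
  G = 288.1·(80.72 − 60)^(-0.07551) = 288.1·20.72^(-0.07551) = 288.1·0.79543 = 229.162.
At 7416 K (t = 74.16):
  G = 288.1·(74.16 − 60)^(-0.07551) = 288.1·14.16^(-0.07551) = 288.1·0.81862 = 235.845.
Gain = 235.845 / 229.162 = 1.0292 → 1.029.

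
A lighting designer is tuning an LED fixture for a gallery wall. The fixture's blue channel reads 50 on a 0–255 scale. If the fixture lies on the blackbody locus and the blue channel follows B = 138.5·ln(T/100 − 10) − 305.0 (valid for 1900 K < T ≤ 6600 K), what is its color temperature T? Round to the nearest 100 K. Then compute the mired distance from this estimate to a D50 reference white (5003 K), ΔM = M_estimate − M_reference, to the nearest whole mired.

ln(t − 10) = (50 + 305.0) / 138.5 = 2.5632.
t − 10 = e^2.5632 = 12.977, so t = 22.977.
T = 100·t = 2298 K → 2300 K to the nearest 100 K.
M_estimate = 10⁶/2300 = 434.78; M_reference = 10⁶/5003 = 199.88.
ΔM = 434.78 − 199.88 = 234.90 → +235 mireds.

+235 mireds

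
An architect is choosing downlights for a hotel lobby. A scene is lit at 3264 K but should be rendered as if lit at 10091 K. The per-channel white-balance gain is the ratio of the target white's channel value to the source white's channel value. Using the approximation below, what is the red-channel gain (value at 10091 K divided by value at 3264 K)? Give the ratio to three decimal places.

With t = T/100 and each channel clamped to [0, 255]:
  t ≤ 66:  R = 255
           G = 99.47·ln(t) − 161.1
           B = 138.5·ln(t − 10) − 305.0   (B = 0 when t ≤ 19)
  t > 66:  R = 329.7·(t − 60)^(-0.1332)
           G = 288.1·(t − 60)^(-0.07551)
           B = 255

At 3264 K (t = 32.64):
  R = 255 by definition for t ≤ 66.
At 10091 K (t = 100.91):
  R = 329.7·(100.91 − 60)^(-0.1332) = 329.7·40.91^(-0.1332) = 329.7·0.60996 = 201.105.
Gain = 201.105 / 255.000 = 0.7886 → 0.789.

0.789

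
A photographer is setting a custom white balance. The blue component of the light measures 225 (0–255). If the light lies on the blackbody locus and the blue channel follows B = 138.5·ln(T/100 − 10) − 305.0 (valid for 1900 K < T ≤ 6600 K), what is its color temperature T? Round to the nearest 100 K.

5600 K

ln(t − 10) = (225 + 305.0) / 138.5 = 3.8267.
t − 10 = e^3.8267 = 45.911, so t = 55.911.
T = 100·t = 5591 K → 5600 K to the nearest 100 K.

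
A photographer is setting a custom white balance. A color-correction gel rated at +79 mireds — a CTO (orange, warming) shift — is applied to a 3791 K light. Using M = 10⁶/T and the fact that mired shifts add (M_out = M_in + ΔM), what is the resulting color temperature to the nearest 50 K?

2900 K

M_in = 10⁶/3791 = 263.78 mireds.
M_out = 263.78 + (+79) = 342.78 mireds.
T_out = 10⁶/342.78 = 2917.3 K → 2900 K.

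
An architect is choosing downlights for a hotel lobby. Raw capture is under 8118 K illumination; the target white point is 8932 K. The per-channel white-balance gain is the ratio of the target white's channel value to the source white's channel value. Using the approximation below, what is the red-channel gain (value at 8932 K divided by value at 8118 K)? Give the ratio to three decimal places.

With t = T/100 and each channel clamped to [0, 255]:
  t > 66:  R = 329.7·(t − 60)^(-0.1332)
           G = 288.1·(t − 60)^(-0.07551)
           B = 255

0.958

At 8118 K (t = 81.18):
  R = 329.7·(81.18 − 60)^(-0.1332) = 329.7·21.18^(-0.1332) = 329.7·0.66587 = 219.536.
At 8932 K (t = 89.32):
  R = 329.7·(89.32 − 60)^(-0.1332) = 329.7·29.32^(-0.1332) = 329.7·0.63764 = 210.229.
Gain = 210.229 / 219.536 = 0.9576 → 0.958.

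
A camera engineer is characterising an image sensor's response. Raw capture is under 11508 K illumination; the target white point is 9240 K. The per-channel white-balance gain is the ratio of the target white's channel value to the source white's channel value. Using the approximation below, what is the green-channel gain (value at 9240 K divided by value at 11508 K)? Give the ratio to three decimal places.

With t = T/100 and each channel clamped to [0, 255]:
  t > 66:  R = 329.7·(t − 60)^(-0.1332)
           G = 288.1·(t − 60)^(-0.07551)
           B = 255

1.041

At 11508 K (t = 115.08):
  G = 288.1·(115.08 − 60)^(-0.07551) = 288.1·55.08^(-0.07551) = 288.1·0.73882 = 212.854.
At 9240 K (t = 92.4):
  G = 288.1·(92.4 − 60)^(-0.07551) = 288.1·32.4^(-0.07551) = 288.1·0.76902 = 221.555.
Gain = 221.555 / 212.854 = 1.0409 → 1.041.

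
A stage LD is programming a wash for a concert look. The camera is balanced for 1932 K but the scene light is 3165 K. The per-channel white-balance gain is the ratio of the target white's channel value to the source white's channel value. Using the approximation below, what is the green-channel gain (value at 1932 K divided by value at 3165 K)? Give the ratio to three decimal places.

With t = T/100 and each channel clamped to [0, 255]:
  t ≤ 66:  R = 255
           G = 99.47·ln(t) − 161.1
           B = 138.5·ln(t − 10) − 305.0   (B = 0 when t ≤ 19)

At 3165 K (t = 31.65):
  G = 99.47·ln 31.65 − 161.1 = 99.47·3.4547 − 161.1 = 182.543.
At 1932 K (t = 19.32):
  G = 99.47·ln 19.32 − 161.1 = 99.47·2.9611 − 161.1 = 133.445.
Gain = 133.445 / 182.543 = 0.7310 → 0.731.

0.731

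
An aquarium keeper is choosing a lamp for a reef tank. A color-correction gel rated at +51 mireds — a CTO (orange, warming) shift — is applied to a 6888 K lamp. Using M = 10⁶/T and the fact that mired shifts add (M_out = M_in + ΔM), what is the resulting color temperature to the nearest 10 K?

5100 K

M_in = 10⁶/6888 = 145.18 mireds.
M_out = 145.18 + (+51) = 196.18 mireds.
T_out = 10⁶/196.18 = 5097.4 K → 5100 K.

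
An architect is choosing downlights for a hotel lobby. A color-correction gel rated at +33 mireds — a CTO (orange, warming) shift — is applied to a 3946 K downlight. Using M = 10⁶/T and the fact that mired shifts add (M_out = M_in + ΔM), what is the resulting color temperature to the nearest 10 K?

M_in = 10⁶/3946 = 253.42 mireds.
M_out = 253.42 + (+33) = 286.42 mireds.
T_out = 10⁶/286.42 = 3491.4 K → 3490 K.

3490 K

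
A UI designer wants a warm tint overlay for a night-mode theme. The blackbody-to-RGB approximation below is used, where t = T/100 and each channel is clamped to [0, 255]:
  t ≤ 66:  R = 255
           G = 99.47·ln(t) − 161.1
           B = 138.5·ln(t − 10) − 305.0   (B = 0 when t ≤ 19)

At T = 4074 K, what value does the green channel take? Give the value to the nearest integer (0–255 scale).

t = 4074/100 = 40.74; the t ≤ 66 branch applies.
G = 99.47·ln 40.74 − 161.1 = 99.47·3.7072 − 161.1 = 207.656.
Rounded: 208.

208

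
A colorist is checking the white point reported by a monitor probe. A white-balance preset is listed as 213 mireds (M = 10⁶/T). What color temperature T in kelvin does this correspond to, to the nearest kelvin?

4695 K

T = 10⁶ / 213 = 4694.84 K → 4695 K.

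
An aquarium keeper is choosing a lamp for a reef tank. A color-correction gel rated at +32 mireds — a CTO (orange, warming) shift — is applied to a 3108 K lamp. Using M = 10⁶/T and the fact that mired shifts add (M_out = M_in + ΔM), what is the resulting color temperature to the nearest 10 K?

2830 K

M_in = 10⁶/3108 = 321.75 mireds.
M_out = 321.75 + (+32) = 353.75 mireds.
T_out = 10⁶/353.75 = 2826.9 K → 2830 K.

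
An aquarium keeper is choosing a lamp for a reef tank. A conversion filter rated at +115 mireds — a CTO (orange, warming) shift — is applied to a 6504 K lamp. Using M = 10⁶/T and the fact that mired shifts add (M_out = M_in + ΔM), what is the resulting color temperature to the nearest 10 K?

M_in = 10⁶/6504 = 153.75 mireds.
M_out = 153.75 + (+115) = 268.75 mireds.
T_out = 10⁶/268.75 = 3720.9 K → 3720 K.

3720 K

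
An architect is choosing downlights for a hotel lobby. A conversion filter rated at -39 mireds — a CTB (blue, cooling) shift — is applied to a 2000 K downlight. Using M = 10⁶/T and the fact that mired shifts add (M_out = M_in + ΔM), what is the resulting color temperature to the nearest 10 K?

2170 K

M_in = 10⁶/2000 = 500.00 mireds.
M_out = 500.00 + (-39) = 461.00 mireds.
T_out = 10⁶/461.00 = 2169.2 K → 2170 K.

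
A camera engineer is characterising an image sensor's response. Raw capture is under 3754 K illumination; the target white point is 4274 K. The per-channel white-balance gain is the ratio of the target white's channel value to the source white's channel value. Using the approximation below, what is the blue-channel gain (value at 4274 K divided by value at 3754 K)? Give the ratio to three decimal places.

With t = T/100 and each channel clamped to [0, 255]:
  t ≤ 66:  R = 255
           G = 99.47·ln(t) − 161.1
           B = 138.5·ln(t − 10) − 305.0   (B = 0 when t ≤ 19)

At 3754 K (t = 37.54):
  B = 138.5·ln(37.54 − 10) − 305.0 = 138.5·ln 27.54 − 305.0 = 138.5·3.3156 − 305.0 = 154.216.
At 4274 K (t = 42.74):
  B = 138.5·ln(42.74 − 10) − 305.0 = 138.5·ln 32.74 − 305.0 = 138.5·3.4886 − 305.0 = 178.171.
Gain = 178.171 / 154.216 = 1.1553 → 1.155.

1.155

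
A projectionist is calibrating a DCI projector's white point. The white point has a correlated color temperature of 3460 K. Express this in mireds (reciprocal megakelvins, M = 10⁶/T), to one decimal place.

289.0 mireds

M = 10⁶ / 3460 = 289.017 → 289.0 mireds.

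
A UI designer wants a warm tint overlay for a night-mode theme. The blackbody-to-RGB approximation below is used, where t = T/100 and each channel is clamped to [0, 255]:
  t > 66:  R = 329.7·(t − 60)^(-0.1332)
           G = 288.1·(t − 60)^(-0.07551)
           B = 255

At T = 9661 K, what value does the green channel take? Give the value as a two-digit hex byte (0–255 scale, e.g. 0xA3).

t = 9661/100 = 96.61; the t > 66 branch applies.
G = 288.1·(96.61 − 60)^(-0.07551) = 288.1·36.61^(-0.07551) = 288.1·0.76196 = 219.521.
Rounded: 220; in hex, 0xDC.

0xDC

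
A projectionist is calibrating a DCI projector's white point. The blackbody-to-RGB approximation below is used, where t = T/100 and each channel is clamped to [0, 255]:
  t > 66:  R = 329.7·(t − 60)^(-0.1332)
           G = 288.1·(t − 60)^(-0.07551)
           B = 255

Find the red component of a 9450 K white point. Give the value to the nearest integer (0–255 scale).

t = 9450/100 = 94.5; the t > 66 branch applies.
R = 329.7·(94.5 − 60)^(-0.1332) = 329.7·34.5^(-0.1332) = 329.7·0.62397 = 205.722.
Rounded: 206.

206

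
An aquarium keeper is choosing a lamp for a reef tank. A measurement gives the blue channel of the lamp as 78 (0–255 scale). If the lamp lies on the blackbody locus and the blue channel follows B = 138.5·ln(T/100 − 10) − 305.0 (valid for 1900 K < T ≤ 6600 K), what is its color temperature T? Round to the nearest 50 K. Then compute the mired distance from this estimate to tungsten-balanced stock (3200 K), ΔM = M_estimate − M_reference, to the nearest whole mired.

+72 mireds

ln(t − 10) = (78 + 305.0) / 138.5 = 2.7653.
t − 10 = e^2.7653 = 15.884, so t = 25.884.
T = 100·t = 2588 K → 2600 K to the nearest 50 K.
M_estimate = 10⁶/2600 = 384.62; M_reference = 10⁶/3200 = 312.50.
ΔM = 384.62 − 312.50 = 72.12 → +72 mireds.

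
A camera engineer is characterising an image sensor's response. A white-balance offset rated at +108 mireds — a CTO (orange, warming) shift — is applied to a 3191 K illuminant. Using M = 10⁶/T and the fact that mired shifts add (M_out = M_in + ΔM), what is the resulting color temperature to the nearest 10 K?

2370 K

M_in = 10⁶/3191 = 313.38 mireds.
M_out = 313.38 + (+108) = 421.38 mireds.
T_out = 10⁶/421.38 = 2373.1 K → 2370 K.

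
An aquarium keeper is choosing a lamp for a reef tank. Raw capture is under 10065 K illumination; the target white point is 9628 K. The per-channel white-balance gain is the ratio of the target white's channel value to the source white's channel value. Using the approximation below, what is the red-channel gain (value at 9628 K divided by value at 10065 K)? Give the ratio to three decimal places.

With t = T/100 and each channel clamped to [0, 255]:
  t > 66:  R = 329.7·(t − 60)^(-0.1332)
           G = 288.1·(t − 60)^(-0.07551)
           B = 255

At 10065 K (t = 100.65):
  R = 329.7·(100.65 − 60)^(-0.1332) = 329.7·40.65^(-0.1332) = 329.7·0.61048 = 201.276.
At 9628 K (t = 96.28):
  R = 329.7·(96.28 − 60)^(-0.1332) = 329.7·36.28^(-0.1332) = 329.7·0.61980 = 204.348.
Gain = 204.348 / 201.276 = 1.0153 → 1.015.

1.015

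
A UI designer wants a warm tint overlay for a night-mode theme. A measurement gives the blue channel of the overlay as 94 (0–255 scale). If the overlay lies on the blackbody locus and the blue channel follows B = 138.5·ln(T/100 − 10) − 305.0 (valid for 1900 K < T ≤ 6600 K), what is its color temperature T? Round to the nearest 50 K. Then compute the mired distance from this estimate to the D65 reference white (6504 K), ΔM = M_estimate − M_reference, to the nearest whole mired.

+203 mireds

ln(t − 10) = (94 + 305.0) / 138.5 = 2.8809.
t − 10 = e^2.8809 = 17.830, so t = 27.830.
T = 100·t = 2783 K → 2800 K to the nearest 50 K.
M_estimate = 10⁶/2800 = 357.14; M_reference = 10⁶/6504 = 153.75.
ΔM = 357.14 − 153.75 = 203.39 → +203 mireds.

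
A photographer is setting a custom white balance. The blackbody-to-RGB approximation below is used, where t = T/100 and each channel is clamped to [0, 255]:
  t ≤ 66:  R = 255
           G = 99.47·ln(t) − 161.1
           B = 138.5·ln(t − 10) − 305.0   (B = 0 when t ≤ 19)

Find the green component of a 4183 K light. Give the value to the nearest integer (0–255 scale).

t = 4183/100 = 41.83; the t ≤ 66 branch applies.
G = 99.47·ln 41.83 − 161.1 = 99.47·3.7336 − 161.1 = 210.283.
Rounded: 210.

210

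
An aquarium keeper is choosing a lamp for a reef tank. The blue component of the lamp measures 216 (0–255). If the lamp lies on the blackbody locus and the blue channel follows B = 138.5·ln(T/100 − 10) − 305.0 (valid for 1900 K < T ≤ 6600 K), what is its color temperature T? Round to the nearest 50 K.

5300 K

ln(t − 10) = (216 + 305.0) / 138.5 = 3.7617.
t − 10 = e^3.7617 = 43.023, so t = 53.023.
T = 100·t = 5302 K → 5300 K to the nearest 50 K.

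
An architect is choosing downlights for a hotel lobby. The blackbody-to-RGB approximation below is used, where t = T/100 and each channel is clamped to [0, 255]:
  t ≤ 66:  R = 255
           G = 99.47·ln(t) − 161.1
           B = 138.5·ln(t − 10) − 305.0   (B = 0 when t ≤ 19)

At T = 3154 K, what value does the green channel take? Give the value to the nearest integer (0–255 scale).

182

t = 3154/100 = 31.54; the t ≤ 66 branch applies.
G = 99.47·ln 31.54 − 161.1 = 99.47·3.4513 − 161.1 = 182.196.
Rounded: 182.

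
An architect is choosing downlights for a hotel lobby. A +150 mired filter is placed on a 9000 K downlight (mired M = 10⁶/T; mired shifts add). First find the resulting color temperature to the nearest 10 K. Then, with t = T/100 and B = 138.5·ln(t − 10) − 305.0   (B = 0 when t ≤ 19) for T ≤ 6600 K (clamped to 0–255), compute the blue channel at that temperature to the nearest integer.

158

M_in = 10⁶/9000 = 111.11; M_out = 111.11 + (+150) = 261.11.
T_out = 10⁶/261.11 = 3829.8 K → 3830 K; t = 38.3.
B = 138.5·ln(38.3 − 10) − 305.0 = 138.5·ln 28.3 − 305.0 = 138.5·3.3429 − 305.0 = 157.986.
Rounded: 158.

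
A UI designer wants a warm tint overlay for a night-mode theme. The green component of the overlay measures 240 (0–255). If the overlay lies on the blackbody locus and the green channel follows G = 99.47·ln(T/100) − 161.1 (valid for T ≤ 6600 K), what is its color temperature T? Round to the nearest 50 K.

ln t = (240 + 161.1) / 99.47 = 4.0324.
t = e^4.0324 = 56.394.
T = 100·t = 5639 K → 5650 K to the nearest 50 K.

5650 K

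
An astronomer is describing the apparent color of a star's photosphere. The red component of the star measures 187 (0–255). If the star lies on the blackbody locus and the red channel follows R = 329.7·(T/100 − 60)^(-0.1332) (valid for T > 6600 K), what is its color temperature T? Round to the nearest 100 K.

(t − 60)^(-0.1332) = 187/329.7 = 0.56718.
t − 60 = 0.56718^(1/-0.1332) = 0.56718^(-7.508) = 70.620, so t = 130.620.
T = 100·t = 13062 K → 13100 K to the nearest 100 K.

13100 K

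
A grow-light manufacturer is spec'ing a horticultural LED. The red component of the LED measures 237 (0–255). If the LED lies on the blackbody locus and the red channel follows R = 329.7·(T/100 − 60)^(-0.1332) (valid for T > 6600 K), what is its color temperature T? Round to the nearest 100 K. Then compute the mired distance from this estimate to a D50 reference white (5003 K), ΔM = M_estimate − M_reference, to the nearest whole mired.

-61 mireds

(t − 60)^(-0.1332) = 237/329.7 = 0.71884.
t − 60 = 0.71884^(1/-0.1332) = 0.71884^(-7.508) = 11.922, so t = 71.922.
T = 100·t = 7192 K → 7200 K to the nearest 100 K.
M_estimate = 10⁶/7200 = 138.89; M_reference = 10⁶/5003 = 199.88.
ΔM = 138.89 − 199.88 = -60.99 → -61 mireds.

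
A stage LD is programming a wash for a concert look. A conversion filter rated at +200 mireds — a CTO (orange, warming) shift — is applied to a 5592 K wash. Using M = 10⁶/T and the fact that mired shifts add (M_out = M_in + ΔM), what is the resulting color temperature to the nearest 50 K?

M_in = 10⁶/5592 = 178.83 mireds.
M_out = 178.83 + (+200) = 378.83 mireds.
T_out = 10⁶/378.83 = 2639.7 K → 2650 K.

2650 K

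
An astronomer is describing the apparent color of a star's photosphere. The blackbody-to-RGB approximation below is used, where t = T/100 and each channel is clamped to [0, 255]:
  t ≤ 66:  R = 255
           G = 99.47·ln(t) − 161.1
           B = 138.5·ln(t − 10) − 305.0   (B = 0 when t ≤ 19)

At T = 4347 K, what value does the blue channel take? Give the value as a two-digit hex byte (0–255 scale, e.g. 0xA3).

0xB5

t = 4347/100 = 43.47; the t ≤ 66 branch applies.
B = 138.5·ln(43.47 − 10) − 305.0 = 138.5·ln 33.47 − 305.0 = 138.5·3.5106 − 305.0 = 181.225.
Rounded: 181; in hex, 0xB5.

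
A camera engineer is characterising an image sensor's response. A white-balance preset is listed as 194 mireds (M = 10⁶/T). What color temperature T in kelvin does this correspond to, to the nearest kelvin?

T = 10⁶ / 194 = 5154.64 K → 5155 K.

5155 K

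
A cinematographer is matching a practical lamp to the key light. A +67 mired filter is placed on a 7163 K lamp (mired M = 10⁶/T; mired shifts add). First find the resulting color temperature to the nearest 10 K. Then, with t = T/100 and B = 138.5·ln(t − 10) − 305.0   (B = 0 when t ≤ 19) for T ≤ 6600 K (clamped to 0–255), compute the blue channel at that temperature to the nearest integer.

M_in = 10⁶/7163 = 139.61; M_out = 139.61 + (+67) = 206.61.
T_out = 10⁶/206.61 = 4840.1 K → 4840 K; t = 48.4.
B = 138.5·ln(48.4 − 10) − 305.0 = 138.5·ln 38.4 − 305.0 = 138.5·3.6481 − 305.0 = 200.256.
Rounded: 200.

200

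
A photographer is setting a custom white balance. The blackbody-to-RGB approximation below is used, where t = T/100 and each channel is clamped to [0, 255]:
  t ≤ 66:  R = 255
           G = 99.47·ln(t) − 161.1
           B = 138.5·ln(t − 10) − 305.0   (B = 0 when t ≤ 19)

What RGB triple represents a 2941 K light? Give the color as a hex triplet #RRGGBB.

t = 2941/100 = 29.41; the t ≤ 66 branch applies.
R = 255 by definition for t ≤ 66.
G = 99.47·ln 29.41 − 161.1 = 99.47·3.3813 − 161.1 = 175.241.
B = 138.5·ln(29.41 − 10) − 305.0 = 138.5·ln 19.41 − 305.0 = 138.5·2.9658 − 305.0 = 105.762.
Rounded: (255, 175, 106).
In hex: #FFAF6A.

#FFAF6A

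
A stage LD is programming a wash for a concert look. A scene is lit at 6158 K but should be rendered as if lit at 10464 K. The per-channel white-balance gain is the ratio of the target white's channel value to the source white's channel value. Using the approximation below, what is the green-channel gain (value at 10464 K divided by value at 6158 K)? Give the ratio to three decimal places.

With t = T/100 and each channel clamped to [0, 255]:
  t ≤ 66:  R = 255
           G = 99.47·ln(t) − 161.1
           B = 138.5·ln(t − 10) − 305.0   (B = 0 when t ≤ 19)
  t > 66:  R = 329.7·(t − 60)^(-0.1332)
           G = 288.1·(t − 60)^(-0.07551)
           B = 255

At 6158 K (t = 61.58):
  G = 99.47·ln 61.58 − 161.1 = 99.47·4.1203 − 161.1 = 248.750.
At 10464 K (t = 104.64):
  G = 288.1·(104.64 − 60)^(-0.07551) = 288.1·44.64^(-0.07551) = 288.1·0.75064 = 216.258.
Gain = 216.258 / 248.750 = 0.8694 → 0.869.

0.869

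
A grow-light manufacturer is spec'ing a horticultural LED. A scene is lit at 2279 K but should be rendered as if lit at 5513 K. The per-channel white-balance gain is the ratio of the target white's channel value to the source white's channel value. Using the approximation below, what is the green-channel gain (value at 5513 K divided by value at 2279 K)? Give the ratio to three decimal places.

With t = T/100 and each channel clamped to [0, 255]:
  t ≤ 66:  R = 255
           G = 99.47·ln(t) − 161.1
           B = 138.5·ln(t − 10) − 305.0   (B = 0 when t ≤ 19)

1.586

At 2279 K (t = 22.79):
  G = 99.47·ln 22.79 − 161.1 = 99.47·3.1263 − 161.1 = 149.875.
At 5513 K (t = 55.13):
  G = 99.47·ln 55.13 − 161.1 = 99.47·4.0097 − 161.1 = 237.744.
Gain = 237.744 / 149.875 = 1.5863 → 1.586.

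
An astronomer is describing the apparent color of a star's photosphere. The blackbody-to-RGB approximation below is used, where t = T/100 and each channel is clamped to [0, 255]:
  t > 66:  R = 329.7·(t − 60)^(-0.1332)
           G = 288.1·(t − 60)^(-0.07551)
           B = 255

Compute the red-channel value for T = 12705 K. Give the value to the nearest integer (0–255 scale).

t = 12705/100 = 127.05; the t > 66 branch applies.
R = 329.7·(127.05 − 60)^(-0.1332) = 329.7·67.05^(-0.1332) = 329.7·0.57112 = 188.297.
Rounded: 188.

188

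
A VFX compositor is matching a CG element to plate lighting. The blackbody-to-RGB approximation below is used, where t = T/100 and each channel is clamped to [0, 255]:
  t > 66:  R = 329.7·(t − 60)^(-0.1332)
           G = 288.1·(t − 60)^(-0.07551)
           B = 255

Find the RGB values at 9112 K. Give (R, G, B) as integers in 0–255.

t = 9112/100 = 91.12; the t > 66 branch applies.
R = 329.7·(91.12 − 60)^(-0.1332) = 329.7·31.12^(-0.1332) = 329.7·0.63260 = 208.567.
G = 288.1·(91.12 − 60)^(-0.07551) = 288.1·31.12^(-0.07551) = 288.1·0.77137 = 222.231.
B = 255 by definition for t > 66.
Rounded: (209, 222, 255).

(209, 222, 255)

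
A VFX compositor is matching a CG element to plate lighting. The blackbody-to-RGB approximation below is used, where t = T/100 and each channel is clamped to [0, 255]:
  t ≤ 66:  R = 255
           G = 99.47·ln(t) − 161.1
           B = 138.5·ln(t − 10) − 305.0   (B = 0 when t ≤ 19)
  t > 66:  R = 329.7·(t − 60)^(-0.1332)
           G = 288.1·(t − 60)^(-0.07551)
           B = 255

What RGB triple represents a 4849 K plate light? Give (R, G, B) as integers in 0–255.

t = 4849/100 = 48.49; the t ≤ 66 branch applies.
R = 255 by definition for t ≤ 66.
G = 99.47·ln 48.49 − 161.1 = 99.47·3.8814 − 161.1 = 224.979.
B = 138.5·ln(48.49 − 10) − 305.0 = 138.5·ln 38.49 − 305.0 = 138.5·3.6504 − 305.0 = 200.580.
Rounded: (255, 225, 201).

(255, 225, 201)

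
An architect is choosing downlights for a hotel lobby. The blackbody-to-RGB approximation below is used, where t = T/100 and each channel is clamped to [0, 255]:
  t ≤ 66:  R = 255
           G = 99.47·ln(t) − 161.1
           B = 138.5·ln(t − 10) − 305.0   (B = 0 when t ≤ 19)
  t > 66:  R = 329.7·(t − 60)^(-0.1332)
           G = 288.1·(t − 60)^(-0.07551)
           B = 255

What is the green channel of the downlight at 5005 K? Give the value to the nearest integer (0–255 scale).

228

t = 5005/100 = 50.05; the t ≤ 66 branch applies.
G = 99.47·ln 50.05 − 161.1 = 99.47·3.9130 − 161.1 = 228.128.
Rounded: 228.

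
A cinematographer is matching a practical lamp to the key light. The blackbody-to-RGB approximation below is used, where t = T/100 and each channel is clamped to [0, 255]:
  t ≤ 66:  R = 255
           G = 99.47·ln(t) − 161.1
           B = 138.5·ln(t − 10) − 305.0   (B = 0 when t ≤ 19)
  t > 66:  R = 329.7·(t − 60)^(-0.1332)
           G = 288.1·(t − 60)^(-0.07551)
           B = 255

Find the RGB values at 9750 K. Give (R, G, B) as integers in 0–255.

(203, 219, 255)

t = 9750/100 = 97.5; the t > 66 branch applies.
R = 329.7·(97.5 − 60)^(-0.1332) = 329.7·37.5^(-0.1332) = 329.7·0.61708 = 203.450.
G = 288.1·(97.5 − 60)^(-0.07551) = 288.1·37.5^(-0.07551) = 288.1·0.76058 = 219.123.
B = 255 by definition for t > 66.
Rounded: (203, 219, 255).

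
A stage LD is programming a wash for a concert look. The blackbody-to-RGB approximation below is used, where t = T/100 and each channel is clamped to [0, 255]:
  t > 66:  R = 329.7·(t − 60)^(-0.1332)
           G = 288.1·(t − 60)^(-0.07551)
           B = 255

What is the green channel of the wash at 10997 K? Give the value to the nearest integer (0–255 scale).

214

t = 10997/100 = 109.97; the t > 66 branch applies.
G = 288.1·(109.97 − 60)^(-0.07551) = 288.1·49.97^(-0.07551) = 288.1·0.74427 = 214.424.
Rounded: 214.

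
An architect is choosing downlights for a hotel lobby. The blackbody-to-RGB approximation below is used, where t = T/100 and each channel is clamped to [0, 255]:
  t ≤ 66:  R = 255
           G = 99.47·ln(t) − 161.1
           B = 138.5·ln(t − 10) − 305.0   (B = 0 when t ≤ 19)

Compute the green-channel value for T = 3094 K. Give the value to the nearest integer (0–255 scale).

t = 3094/100 = 30.94; the t ≤ 66 branch applies.
G = 99.47·ln 30.94 − 161.1 = 99.47·3.4320 − 161.1 = 180.286.
Rounded: 180.

180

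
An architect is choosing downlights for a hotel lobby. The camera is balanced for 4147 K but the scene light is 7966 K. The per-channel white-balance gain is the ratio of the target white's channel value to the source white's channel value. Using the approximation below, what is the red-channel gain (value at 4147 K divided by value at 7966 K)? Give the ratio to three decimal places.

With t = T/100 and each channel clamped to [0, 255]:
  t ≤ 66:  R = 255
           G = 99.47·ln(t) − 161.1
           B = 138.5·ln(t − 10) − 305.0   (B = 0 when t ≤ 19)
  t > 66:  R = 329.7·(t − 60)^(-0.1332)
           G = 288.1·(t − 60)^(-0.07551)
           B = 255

At 7966 K (t = 79.66):
  R = 329.7·(79.66 − 60)^(-0.1332) = 329.7·19.66^(-0.1332) = 329.7·0.67250 = 221.724.
At 4147 K (t = 41.47):
  R = 255 by definition for t ≤ 66.
Gain = 255.000 / 221.724 = 1.1501 → 1.150.

1.150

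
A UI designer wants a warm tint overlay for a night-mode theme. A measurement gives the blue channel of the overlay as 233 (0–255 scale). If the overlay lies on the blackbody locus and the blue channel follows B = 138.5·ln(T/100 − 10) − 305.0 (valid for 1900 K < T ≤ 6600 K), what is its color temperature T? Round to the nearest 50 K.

ln(t − 10) = (233 + 305.0) / 138.5 = 3.8845.
t − 10 = e^3.8845 = 48.641, so t = 58.641.
T = 100·t = 5864 K → 5850 K to the nearest 50 K.

5850 K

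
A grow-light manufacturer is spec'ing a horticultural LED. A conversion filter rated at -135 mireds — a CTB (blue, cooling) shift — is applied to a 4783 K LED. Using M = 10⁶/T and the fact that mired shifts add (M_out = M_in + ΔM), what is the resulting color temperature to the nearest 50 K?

13500 K

M_in = 10⁶/4783 = 209.07 mireds.
M_out = 209.07 + (-135) = 74.07 mireds.
T_out = 10⁶/74.07 = 13500.0 K → 13500 K.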